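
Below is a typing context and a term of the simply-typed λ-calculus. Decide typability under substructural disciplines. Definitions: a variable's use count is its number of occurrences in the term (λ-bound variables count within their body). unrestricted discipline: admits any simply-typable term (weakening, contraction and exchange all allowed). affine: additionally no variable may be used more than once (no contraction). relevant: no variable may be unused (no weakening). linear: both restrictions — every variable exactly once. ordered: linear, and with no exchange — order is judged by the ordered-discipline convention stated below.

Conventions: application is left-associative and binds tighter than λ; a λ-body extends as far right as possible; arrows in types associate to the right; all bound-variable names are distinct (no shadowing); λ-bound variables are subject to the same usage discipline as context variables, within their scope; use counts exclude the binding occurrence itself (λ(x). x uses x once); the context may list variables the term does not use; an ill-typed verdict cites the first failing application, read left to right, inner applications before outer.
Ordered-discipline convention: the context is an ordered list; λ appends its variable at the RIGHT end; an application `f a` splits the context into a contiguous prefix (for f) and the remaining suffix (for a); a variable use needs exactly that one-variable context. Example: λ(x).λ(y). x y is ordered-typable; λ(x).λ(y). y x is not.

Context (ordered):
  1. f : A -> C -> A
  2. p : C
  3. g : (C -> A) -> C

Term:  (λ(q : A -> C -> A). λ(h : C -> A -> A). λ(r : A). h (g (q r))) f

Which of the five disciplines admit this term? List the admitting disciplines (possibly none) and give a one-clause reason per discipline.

accepted by: affine, unrestricted
variable uses: f: 1, p: 0, g: 1, q [bound]: 1, h [bound]: 1, r [bound]: 1
order of uses: h, g, q, r, f
typing: well-typed at (C -> A -> A) -> A -> A -> A
ordered ✗ (needs weakening: p unused)
linear ✗ (needs weakening: p unused)
affine ✓ (at most one use each (f, p, g, q, h, r))
relevant ✗ (needs weakening: p unused)
unrestricted ✓ (typability at (C -> A -> A) -> A -> A -> A is all that's needed)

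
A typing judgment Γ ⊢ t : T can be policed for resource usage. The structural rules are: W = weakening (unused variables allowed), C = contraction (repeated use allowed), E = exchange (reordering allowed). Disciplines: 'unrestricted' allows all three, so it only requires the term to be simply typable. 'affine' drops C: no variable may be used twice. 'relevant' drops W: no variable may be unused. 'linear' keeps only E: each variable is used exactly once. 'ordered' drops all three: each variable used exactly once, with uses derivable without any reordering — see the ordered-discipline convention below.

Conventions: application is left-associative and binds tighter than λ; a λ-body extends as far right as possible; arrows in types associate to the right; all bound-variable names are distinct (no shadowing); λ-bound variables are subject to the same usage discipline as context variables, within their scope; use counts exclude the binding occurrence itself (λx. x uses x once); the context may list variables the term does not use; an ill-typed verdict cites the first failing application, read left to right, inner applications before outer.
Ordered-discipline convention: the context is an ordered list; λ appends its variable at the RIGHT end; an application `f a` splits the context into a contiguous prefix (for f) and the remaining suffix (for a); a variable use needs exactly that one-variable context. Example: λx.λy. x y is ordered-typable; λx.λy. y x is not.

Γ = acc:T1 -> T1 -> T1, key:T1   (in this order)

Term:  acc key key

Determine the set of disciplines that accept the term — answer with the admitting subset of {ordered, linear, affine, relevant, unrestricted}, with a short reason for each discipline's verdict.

accepted by: relevant, unrestricted
counts: acc ×1, key ×2
order of uses: acc, key, key
typing: well-typed at T1
ordered ✗ (repeated use of key ×2)
linear ✗ (repeated use of key ×2)
affine ✗ (repeated use of key ×2)
relevant ✓ (acc, key: all used, weakening unneeded)
unrestricted ✓ (type-checks (T1) and nothing is barred)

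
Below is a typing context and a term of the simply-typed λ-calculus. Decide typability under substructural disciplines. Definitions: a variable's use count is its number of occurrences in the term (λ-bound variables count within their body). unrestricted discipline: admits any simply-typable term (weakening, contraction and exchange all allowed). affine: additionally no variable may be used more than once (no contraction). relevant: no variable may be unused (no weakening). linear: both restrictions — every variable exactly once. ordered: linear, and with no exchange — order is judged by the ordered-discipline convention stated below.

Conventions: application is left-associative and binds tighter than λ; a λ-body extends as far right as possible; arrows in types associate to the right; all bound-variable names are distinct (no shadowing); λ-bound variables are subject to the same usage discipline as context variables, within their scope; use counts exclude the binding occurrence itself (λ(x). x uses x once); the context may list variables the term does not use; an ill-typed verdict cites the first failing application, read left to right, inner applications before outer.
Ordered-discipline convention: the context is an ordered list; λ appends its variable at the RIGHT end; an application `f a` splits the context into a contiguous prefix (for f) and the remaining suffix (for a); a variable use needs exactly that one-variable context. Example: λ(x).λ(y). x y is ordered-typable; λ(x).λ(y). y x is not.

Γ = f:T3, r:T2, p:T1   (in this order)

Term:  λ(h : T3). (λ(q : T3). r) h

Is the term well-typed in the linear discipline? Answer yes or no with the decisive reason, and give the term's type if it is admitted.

no — unused: f, p, q — weakening required
counts: f: 0; r: 1; p: 0; h (bound): 1; q (bound): 0
left-to-right use order: r, h
typing: the term checks, with type T3 -> T2
per-discipline verdicts: ordered ✗; linear ✗; affine ✓; relevant ✗; unrestricted ✓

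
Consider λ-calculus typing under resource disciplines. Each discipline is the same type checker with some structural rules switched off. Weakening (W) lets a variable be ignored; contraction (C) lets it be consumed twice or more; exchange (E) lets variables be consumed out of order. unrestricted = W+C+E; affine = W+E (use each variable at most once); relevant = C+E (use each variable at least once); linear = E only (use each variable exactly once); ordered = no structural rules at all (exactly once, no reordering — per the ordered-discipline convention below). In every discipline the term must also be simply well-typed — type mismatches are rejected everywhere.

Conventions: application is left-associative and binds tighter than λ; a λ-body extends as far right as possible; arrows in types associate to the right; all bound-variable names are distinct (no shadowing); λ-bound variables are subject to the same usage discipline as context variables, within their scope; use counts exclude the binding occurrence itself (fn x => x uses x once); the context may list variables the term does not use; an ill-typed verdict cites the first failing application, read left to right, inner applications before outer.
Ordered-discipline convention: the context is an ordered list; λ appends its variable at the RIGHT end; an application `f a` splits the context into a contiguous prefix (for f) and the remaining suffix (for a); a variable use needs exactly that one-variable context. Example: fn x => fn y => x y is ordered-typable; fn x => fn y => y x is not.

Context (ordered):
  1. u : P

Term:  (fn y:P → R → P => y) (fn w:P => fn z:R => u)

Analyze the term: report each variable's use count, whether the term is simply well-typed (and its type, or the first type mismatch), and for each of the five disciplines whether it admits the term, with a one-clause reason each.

variable uses: u=1; y (λ-bound)=1; w (λ-bound)=0; z (λ-bound)=0
left-to-right use order: y, u
typing: ✓ — P → R → P
ordered: ✗, unused: w, z — weakening required
linear: ✗, unused: w, z — weakening required
affine: ✓, u, y, w, z: no repeats, contraction unneeded
relevant: ✗, unused: w, z — weakening required
unrestricted: ✓, simply typable at P → R → P; W, C, E all held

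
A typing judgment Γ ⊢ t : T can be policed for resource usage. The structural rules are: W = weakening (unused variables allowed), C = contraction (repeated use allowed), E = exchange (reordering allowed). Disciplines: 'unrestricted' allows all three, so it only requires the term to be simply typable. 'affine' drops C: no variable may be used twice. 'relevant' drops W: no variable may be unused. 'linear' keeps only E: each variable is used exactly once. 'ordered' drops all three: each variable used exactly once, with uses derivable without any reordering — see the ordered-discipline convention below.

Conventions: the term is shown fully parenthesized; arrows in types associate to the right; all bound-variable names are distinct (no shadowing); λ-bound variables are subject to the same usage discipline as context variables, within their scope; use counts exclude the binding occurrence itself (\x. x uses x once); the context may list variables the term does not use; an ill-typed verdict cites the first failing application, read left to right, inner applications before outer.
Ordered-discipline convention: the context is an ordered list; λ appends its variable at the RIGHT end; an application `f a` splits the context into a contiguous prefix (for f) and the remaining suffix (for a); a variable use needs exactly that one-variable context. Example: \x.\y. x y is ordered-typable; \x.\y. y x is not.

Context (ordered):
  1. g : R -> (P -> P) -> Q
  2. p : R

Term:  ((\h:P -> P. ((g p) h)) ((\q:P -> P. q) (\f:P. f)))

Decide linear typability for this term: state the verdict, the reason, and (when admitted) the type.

yes — single use per variable (g, p, h, q, f); term : Q
variable uses: g: 1×; p: 1×; h (λ-bound): 1×; q (λ-bound): 1×; f (λ-bound): 1×
left-to-right use order: g, p, h, q, f
typing: the term checks, with type Q
per-discipline verdicts: ordered ✓ · linear ✓ · affine ✓ · relevant ✓ · unrestricted ✓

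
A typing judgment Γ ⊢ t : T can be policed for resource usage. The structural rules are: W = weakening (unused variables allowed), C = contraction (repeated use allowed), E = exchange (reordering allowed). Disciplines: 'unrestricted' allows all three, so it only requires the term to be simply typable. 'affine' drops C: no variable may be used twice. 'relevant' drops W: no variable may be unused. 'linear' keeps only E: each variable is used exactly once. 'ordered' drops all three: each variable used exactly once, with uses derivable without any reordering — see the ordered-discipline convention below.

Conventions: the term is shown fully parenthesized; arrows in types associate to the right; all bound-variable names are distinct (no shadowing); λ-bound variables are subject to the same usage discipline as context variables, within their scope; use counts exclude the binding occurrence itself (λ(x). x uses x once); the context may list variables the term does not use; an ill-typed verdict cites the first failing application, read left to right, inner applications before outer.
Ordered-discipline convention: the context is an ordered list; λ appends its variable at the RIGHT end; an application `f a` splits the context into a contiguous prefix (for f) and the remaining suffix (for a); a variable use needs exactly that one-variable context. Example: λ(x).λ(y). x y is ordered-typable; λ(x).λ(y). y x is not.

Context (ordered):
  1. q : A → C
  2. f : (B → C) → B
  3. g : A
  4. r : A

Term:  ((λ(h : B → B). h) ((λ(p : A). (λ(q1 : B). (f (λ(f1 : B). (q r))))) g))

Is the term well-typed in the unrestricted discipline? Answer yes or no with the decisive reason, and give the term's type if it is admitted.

yes — well-typed at B → B; no restrictions here; term : B → B
variable uses: q ×1, f ×1, g ×1, r ×1, h [bound] ×1, p [bound] ×0, q1 [bound] ×0, f1 [bound] ×0
uses in reading order: h, f, q, r, g
typing: well-typed — term : B → B
across the five disciplines: ordered ✗; linear ✗; affine ✓; relevant ✗; unrestricted ✓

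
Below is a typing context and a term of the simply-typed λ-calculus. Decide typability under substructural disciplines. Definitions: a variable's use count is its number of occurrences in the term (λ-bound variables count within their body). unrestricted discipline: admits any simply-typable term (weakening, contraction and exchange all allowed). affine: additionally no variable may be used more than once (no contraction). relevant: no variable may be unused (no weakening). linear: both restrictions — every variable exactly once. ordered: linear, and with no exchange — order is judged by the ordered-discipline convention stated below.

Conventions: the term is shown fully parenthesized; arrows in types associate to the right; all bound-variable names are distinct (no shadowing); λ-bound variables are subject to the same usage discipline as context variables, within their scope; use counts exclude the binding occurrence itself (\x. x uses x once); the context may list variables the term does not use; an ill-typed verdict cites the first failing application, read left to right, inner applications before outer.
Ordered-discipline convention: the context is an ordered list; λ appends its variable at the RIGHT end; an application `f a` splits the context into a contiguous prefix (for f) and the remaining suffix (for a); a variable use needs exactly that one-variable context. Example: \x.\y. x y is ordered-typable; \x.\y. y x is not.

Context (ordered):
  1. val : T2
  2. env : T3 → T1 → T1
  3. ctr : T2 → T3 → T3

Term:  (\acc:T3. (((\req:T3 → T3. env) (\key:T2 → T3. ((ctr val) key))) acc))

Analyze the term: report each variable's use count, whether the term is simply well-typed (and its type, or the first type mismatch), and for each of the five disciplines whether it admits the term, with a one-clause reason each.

variable uses: val: 1×; env: 1×; ctr: 1×; acc (λ-bound): 1×; req (λ-bound): 0×; key (λ-bound): 1×
order of uses: env, ctr, val, key, acc
typing: ill-typed: an argument T2 → T3 mismatches the expected T3
ordered: ✗, the type mismatch rejects it
linear: ✗, not simply typable
affine: ✗, fails simple typing
relevant: ✗, a type mismatch blocks all five
unrestricted: ✗, the type mismatch rejects it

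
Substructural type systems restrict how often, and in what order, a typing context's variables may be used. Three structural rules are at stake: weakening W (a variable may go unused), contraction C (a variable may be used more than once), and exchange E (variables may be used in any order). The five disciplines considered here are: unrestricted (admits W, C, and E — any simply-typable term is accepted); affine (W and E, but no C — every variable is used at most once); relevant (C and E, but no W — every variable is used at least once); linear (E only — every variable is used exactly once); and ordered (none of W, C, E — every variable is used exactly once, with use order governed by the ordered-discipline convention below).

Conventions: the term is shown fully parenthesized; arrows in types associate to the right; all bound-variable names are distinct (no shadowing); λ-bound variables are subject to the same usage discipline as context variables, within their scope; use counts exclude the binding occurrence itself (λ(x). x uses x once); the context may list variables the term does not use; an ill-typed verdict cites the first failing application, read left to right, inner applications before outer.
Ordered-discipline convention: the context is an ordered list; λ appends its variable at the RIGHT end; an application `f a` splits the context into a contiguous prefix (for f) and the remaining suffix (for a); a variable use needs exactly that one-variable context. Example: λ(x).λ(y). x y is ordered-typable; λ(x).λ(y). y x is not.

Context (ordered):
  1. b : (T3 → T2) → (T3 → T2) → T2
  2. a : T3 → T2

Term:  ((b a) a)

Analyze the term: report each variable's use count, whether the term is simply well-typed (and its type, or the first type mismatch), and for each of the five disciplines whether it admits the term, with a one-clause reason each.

variable uses: b: 1; a: 2
order of uses: b, a, a
typing: well-typed at T2
ordered: ✗, repeated use of a ×2
linear: ✗, repeated use of a ×2
affine: ✗, repeated use of a ×2
relevant: ✓, none of b, a goes unused
unrestricted: ✓, simply typable at T2; W, C, E all held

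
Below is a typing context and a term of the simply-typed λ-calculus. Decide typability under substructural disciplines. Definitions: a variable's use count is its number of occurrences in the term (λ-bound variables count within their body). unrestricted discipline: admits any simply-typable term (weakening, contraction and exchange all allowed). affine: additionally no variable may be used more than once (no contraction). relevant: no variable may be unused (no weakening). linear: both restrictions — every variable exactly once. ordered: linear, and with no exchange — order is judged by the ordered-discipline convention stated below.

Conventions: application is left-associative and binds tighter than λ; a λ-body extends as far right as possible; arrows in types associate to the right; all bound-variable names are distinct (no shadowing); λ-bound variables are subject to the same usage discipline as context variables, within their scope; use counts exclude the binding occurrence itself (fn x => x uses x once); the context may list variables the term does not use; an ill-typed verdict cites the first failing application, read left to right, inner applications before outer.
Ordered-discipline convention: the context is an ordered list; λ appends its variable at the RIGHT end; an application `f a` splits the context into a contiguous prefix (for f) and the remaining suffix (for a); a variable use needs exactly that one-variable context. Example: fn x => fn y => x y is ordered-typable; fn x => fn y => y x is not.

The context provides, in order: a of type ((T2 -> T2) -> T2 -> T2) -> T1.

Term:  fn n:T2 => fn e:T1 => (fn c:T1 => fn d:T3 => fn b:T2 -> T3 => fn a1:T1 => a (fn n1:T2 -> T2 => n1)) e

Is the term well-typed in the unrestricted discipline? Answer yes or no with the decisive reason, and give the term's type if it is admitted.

yes — type-checks (T2 -> T1 -> T3 -> (T2 -> T3) -> T1 -> T1) and nothing is barred; term : T2 -> T1 -> T3 -> (T2 -> T3) -> T1 -> T1
variable uses: a ×1; n (λ-bound) ×0; e (λ-bound) ×1; c (λ-bound) ×0; d (λ-bound) ×0; b (λ-bound) ×0; a1 (λ-bound) ×0; n1 (λ-bound) ×1
order of uses: a, n1, e
typing: ✓ — T2 -> T1 -> T3 -> (T2 -> T3) -> T1 -> T1
all disciplines: ordered ✗; linear ✗; affine ✓; relevant ✗; unrestricted ✓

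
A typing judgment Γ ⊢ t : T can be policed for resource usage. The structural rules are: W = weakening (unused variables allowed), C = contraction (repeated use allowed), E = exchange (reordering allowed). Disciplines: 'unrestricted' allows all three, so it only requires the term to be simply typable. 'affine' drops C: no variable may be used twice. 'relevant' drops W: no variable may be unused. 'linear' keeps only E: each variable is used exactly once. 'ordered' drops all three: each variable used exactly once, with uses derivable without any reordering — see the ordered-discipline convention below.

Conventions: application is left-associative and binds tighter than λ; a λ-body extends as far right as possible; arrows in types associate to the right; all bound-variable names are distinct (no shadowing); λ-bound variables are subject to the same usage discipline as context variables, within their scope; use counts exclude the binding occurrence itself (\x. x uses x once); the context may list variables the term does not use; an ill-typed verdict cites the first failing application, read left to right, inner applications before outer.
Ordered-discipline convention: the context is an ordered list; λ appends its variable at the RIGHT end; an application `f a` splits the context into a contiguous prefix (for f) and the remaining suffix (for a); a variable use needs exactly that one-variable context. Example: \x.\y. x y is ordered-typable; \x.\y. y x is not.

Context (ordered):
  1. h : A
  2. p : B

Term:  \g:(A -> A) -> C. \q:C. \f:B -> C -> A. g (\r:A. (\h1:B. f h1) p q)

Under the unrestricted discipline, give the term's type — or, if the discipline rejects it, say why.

term : ((A -> A) -> C) -> C -> (B -> C -> A) -> C
variable uses: h: 0×, p: 1×, g (bound): 1×, q (bound): 1×, f (bound): 1×, r (bound): 0×, h1 (bound): 1×
uses in reading order: g, f, h1, p, q
typing: well-typed — term : ((A -> A) -> C) -> C -> (B -> C -> A) -> C
all disciplines: ordered ✗; linear ✗; affine ✓; relevant ✗; unrestricted ✓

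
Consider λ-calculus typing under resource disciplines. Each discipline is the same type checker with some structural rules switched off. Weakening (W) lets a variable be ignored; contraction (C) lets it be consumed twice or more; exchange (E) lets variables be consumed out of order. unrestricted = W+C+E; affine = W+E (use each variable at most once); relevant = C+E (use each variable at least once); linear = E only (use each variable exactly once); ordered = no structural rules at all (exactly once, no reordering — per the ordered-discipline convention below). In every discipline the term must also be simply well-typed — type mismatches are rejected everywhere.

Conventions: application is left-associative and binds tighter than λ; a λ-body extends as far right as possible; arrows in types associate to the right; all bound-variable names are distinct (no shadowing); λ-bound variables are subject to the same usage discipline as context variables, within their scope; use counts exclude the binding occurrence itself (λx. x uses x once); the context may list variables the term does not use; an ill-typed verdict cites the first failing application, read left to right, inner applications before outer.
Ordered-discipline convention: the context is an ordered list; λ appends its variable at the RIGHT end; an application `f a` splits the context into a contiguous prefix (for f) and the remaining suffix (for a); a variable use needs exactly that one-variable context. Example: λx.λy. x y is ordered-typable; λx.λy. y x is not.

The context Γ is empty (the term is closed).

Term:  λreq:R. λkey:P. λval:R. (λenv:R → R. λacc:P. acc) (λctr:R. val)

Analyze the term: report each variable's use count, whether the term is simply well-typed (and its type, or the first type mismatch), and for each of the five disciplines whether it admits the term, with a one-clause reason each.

usage: req (λ-bound): 0; key (λ-bound): 0; val (λ-bound): 1; env (λ-bound): 0; acc (λ-bound): 1; ctr (λ-bound): 0
left-to-right use order: acc, val
typing: the term checks, with type R → P → R → P → P
ordered: ✗ — unused: req, key, env, ctr — weakening required
linear: ✗ — unused: req, key, env, ctr — weakening required
affine: ✓ — req, key, val, env, acc, ctr: no repeats, contraction unneeded
relevant: ✗ — unused: req, key, env, ctr — weakening required
unrestricted: ✓ — typability at R → P → R → P → P is all that's needed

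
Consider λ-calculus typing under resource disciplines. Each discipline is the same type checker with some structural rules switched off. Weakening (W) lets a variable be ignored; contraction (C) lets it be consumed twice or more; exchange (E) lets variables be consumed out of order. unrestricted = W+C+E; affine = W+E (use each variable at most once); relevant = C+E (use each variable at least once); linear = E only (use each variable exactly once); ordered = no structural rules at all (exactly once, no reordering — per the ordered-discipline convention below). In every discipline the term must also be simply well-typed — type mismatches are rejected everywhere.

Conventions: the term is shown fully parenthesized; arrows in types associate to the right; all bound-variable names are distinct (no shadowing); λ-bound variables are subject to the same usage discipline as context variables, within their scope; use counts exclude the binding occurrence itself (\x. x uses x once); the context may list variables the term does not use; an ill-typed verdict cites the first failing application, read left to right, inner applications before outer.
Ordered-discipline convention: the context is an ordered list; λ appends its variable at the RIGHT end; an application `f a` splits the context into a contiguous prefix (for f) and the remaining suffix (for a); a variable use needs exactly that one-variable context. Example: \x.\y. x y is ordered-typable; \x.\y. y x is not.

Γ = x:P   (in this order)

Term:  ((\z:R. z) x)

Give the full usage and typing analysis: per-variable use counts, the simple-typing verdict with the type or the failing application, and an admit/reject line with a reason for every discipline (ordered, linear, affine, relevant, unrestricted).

counts: x ×1, z (λ-bound) ×1
use order (left to right): z, x
typing: ill-typed: a function awaiting R gets P
ordered ✗ (not simply typable)
linear ✗ (fails simple typing)
affine ✗ (a type mismatch blocks all five)
relevant ✗ (the type mismatch rejects it)
unrestricted ✗ (not simply typable)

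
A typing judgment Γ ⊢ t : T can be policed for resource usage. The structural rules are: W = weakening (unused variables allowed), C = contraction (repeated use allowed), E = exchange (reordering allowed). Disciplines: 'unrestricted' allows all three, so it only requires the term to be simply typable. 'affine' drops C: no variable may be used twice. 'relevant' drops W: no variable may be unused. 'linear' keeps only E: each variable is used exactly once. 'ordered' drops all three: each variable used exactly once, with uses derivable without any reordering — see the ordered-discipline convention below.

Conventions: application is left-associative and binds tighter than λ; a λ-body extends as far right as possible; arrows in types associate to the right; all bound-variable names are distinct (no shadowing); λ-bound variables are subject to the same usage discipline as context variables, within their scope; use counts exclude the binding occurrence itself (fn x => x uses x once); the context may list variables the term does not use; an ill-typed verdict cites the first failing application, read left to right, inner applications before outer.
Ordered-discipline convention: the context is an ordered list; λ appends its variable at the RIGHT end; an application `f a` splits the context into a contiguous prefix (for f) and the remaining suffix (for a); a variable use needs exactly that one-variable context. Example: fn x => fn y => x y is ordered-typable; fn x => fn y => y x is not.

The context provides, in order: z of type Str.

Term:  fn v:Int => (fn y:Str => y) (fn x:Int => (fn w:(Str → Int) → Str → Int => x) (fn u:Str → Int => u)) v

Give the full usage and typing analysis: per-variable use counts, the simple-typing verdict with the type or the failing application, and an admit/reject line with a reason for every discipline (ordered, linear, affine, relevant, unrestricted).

usage: z: 0, v (bound): 1, y (bound): 1, x (bound): 1, w (bound): 0, u (bound): 1
use order (left to right): y, x, u, v
typing: ill-typed: a function awaiting Str gets Int → Int
ordered: ✗ — the type mismatch rejects it
linear: ✗ — not simply typable
affine: ✗ — fails simple typing
relevant: ✗ — a type mismatch blocks all five
unrestricted: ✗ — the type mismatch rejects it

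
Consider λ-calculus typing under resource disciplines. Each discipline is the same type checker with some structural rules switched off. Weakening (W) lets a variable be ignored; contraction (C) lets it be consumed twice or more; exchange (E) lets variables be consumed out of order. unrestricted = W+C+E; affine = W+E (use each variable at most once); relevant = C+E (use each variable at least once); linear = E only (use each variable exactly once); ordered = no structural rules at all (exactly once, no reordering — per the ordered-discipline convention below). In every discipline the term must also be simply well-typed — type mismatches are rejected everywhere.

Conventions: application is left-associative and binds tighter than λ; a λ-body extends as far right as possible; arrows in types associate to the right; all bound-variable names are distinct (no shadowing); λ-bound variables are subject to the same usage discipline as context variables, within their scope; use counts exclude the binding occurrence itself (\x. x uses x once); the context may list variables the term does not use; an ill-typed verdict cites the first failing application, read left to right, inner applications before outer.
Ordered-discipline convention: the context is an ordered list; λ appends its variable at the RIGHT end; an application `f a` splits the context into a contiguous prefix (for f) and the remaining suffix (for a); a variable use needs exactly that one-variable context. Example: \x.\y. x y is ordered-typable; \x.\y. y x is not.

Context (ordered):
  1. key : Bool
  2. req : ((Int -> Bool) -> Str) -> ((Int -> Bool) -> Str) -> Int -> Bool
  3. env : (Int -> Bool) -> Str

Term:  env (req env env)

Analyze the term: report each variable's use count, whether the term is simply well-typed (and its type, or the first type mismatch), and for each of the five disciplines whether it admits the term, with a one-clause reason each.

usage: key=0; req=1; env=3
left-to-right use order: env, req, env, env
typing: well-typed — term : Str
ordered: ✗, needs contraction — env ×3; needs weakening: key unused
linear: ✗, needs contraction — env ×3; needs weakening: key unused
affine: ✗, needs contraction — env ×3
relevant: ✗, needs weakening: key unused
unrestricted: ✓, well-typed at Str; no restrictions here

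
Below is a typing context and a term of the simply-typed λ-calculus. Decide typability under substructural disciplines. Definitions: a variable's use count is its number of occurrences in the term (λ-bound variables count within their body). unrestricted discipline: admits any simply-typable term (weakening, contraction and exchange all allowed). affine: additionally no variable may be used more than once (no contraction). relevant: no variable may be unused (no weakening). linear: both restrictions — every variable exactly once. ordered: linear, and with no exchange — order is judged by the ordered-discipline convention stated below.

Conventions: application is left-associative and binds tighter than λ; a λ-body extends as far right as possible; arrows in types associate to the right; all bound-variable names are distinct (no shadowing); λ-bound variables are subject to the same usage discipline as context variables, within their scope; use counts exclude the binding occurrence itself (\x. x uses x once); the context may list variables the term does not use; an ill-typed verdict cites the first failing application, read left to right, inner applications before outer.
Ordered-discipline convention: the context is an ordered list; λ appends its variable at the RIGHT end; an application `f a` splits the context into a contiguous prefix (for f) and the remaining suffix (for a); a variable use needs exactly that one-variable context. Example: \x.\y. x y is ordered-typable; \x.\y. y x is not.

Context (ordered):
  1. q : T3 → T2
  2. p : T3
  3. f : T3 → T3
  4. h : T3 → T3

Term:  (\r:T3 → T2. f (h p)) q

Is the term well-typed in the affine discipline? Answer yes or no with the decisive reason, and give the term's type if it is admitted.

yes — none of q, p, f, h, r used more than once; term : T3
use counts: q=1, p=1, f=1, h=1, r (bound)=0
use order (left to right): f, h, p, q
typing: well-typed at T3
summary: ordered ✗; linear ✗; affine ✓; relevant ✗; unrestricted ✓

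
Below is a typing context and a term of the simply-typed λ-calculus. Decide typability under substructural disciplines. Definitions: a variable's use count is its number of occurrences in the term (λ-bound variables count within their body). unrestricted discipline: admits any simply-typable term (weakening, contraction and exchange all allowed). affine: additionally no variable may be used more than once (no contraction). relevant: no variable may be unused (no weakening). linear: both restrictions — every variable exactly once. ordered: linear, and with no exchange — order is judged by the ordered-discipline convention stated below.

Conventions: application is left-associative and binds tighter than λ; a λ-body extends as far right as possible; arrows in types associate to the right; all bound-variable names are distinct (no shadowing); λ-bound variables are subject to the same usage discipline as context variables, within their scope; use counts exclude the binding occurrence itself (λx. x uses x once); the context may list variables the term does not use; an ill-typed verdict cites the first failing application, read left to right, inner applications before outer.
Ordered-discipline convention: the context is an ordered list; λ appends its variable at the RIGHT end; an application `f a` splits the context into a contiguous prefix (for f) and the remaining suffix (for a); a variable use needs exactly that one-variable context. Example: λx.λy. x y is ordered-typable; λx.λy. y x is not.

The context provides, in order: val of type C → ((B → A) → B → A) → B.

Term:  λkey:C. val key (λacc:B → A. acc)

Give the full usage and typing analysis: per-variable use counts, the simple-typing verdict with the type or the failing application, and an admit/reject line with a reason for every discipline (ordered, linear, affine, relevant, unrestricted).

use counts: val: 1×; key [bound]: 1×; acc [bound]: 1×
uses in reading order: val, key, acc
typing: well-typed at C → B
ordered ✓ (val, key, acc once each; derivable with no W/C/E)
linear ✓ (single use per variable (val, key, acc))
affine ✓ (val, key, acc: no repeats, contraction unneeded)
relevant ✓ (val, key, acc: all used, weakening unneeded)
unrestricted ✓ (simply typable at C → B; W, C, E all held)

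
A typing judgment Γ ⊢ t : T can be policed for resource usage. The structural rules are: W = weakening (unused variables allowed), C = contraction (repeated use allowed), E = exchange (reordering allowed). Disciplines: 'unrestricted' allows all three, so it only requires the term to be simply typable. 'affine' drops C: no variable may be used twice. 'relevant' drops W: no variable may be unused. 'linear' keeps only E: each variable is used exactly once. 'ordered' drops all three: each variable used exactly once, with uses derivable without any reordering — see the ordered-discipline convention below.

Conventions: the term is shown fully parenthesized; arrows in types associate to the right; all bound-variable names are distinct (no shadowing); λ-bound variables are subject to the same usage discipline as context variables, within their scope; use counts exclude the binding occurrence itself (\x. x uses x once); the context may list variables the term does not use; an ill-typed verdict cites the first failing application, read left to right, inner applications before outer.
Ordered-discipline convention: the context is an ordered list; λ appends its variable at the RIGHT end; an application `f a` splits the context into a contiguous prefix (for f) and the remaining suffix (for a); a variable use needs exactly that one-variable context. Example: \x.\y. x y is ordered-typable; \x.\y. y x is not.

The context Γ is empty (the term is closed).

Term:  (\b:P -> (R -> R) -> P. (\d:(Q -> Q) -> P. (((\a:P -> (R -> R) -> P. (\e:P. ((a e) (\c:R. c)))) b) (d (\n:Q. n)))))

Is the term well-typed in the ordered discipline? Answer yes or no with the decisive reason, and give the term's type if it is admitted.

yes — single-use (b, d, a, e, c, n), ordered derivation ok; term : (P -> (R -> R) -> P) -> ((Q -> Q) -> P) -> P
usage: b (bound): 1, d (bound): 1, a (bound): 1, e (bound): 1, c (bound): 1, n (bound): 1
use order (left to right): a, e, c, b, d, n
typing: the term checks, with type (P -> (R -> R) -> P) -> ((Q -> Q) -> P) -> P
across the five disciplines: ordered ✓, linear ✓, affine ✓, relevant ✓, unrestricted ✓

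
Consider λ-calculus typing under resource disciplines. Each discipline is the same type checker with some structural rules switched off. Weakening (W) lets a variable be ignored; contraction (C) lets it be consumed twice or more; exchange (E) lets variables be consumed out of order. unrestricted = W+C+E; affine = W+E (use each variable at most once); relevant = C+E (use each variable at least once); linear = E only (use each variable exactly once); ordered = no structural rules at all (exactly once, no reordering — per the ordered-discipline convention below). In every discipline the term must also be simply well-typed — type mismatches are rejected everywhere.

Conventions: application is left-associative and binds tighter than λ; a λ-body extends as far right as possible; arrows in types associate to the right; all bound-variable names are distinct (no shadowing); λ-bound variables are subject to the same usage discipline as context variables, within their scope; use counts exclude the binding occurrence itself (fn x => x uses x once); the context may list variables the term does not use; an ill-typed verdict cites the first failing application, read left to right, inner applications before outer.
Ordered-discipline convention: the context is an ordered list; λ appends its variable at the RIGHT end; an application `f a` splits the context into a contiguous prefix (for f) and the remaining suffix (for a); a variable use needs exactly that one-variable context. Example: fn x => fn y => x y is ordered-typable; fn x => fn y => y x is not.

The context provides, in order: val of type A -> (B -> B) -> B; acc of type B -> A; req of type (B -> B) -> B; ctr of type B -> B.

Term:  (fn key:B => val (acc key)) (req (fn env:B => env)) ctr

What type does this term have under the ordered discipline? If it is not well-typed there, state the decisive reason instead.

term : B
counts: val: 1; acc: 1; req: 1; ctr: 1; key (bound): 1; env (bound): 1
use order (left to right): val, acc, key, req, env, ctr
typing: ✓ — B
across the five disciplines: ordered ✓, linear ✓, affine ✓, relevant ✓, unrestricted ✓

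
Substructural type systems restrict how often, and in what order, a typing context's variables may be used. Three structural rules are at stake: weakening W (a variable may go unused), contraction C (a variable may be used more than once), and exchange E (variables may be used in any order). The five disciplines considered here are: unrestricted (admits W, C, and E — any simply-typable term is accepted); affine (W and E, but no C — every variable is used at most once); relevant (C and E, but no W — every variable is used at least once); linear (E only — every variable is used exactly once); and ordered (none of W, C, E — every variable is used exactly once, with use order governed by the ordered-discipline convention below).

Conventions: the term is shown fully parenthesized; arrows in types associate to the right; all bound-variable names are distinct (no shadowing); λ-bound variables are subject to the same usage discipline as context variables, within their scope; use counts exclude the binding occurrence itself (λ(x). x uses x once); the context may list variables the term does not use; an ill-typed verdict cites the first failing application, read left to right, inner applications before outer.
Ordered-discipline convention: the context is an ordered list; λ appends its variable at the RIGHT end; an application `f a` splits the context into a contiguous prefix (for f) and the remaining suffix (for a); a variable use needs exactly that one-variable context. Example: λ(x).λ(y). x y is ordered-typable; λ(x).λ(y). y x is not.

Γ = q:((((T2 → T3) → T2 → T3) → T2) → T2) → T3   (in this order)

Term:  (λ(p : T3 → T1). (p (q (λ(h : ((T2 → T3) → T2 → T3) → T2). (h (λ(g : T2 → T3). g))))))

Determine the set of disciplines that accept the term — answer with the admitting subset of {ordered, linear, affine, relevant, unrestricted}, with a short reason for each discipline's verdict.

admitting disciplines: linear, affine, relevant, unrestricted
use counts: q=1; p [bound]=1; h [bound]=1; g [bound]=1
order of uses: p, q, h, g
typing: well-typed — term : (T3 → T1) → T1
ordered: ✗ — needs exchange: uses follow p, q, h, g
linear: ✓ — single use per variable (q, p, h, g)
affine: ✓ — at most one use each (q, p, h, g)
relevant: ✓ — none of q, p, h, g goes unused
unrestricted: ✓ — typability at (T3 → T1) → T1 is all that's needed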